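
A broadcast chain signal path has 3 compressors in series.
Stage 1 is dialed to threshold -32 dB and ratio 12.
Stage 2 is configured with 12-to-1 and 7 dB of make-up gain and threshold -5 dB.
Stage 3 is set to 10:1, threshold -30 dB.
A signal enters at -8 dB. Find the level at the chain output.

-29.3 dB

Stage 1: 24 dB above -32 dB, reduced 12:1 to 2 dB above → -30 dB.
Stage 2: -30 dB is at or below the -5 dB threshold — no compression; make-up brings it to -23 dB.
Stage 3: 7 dB above -30 dB, reduced 10:1 to 0.7 dB above → -29.3 dB.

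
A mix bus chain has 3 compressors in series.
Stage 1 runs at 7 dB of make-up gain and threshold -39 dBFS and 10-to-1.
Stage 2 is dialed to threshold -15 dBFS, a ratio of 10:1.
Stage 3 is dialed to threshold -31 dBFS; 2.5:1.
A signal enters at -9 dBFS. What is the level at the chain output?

-30.2 dBFS

Stage 1: 30 dB above -39 dBFS, reduced 10:1 to 3 dB above → -36 dBFS; +7 dB make-up → -29 dBFS.
Stage 2: below threshold (-29 ≤ -15); passes unchanged; output -29 dBFS.
Stage 3: 2 dB above -31 dBFS, reduced 2.5:1 to 0.8 dB above → -30.2 dBFS.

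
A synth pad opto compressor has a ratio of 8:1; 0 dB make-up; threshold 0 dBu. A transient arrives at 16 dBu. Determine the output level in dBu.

2 dBu

The input is 16 dB above the 0 dBu threshold.
8:1 compression reduces that to 16/8 = 2 dB over.
So the level is 0 + 2 = 2 dBu.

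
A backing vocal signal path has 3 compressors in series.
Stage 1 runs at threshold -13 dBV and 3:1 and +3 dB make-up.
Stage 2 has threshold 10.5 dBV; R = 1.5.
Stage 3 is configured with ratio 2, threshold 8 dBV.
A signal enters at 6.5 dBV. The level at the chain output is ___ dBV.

-3.5 dBV

Stage 1: 19.5 dB above -13 dBV, reduced 3:1 to 6.5 dB above → -6.5 dBV; +3 dB make-up → -3.5 dBV.
Stage 2: -3.5 dBV is at or below the 10.5 dBV threshold — no compression; output -3.5 dBV.
Stage 3: -3.5 dBV is at or below the 8 dBV threshold — no compression; output -3.5 dBV.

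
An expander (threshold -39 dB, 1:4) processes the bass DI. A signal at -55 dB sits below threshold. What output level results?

-103 dB

The input is 16 dB below the -39 dB threshold.
A 1:4 expander multiplies undershoot by 4: 16 × 4 = 64 dB below threshold.
Output = -39 − 64 = -103 dB.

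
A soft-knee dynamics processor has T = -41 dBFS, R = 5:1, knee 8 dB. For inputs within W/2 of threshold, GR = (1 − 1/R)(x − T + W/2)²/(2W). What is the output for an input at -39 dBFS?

x − T + W/2 = -39 − (-41) + 4 = 6.
GR = (1 − 1/5) × 6² / 16 = 0.8 × 36 / 16 = 1.8 dB.
Output = -39 − 1.8 = -40.8 dBFS.

-40.8 dBFS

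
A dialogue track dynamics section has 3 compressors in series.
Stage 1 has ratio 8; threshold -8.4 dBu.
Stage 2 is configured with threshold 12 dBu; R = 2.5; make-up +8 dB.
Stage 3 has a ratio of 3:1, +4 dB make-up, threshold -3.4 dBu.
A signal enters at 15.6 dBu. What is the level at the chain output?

2.6 dBu

Stage 1: overshoot 24 dB → 24/8 = 3 dB → -5.4 dBu.
Stage 2: -5.4 dBu ≤ 12 dBu, so stage 2 doesn't engage; make-up brings it to 2.6 dBu.
Stage 3: overshoot 6 dB → 6/3 = 2 dB → -1.4 dBu; +4 dB make-up → 2.6 dBu.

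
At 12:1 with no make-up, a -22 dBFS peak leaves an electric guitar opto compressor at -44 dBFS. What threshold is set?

Let T be the threshold. Output overshoot = (input overshoot)/R, so -44 − T = (-22 − T)/12.
12·(-44 − T) = -22 − T → 11·T = -528 − (-22) = -506.
T = -506/11 = -46 dBFS.

-46 dBFS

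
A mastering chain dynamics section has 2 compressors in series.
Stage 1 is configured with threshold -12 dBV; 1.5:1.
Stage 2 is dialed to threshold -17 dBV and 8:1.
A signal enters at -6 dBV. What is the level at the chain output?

Stage 1: -6 dBV is 6 dB over -12 dBV; at 1.5:1 that becomes 4 dB over, giving -8 dBV.
Stage 2: -8 dBV is 9 dB over -17 dBV; at 8:1 that becomes 1.125 dB over, giving -15.875 dBV.

-15.875 dBV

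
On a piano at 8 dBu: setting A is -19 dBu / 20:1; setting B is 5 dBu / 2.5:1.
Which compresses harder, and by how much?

A: 27 dB over, compressed to 1.35 dB over, so 25.65 dB of GR.
B: 3 dB over, compressed to 1.2 dB over, so 1.8 dB of GR.
A applies 23.85 dB more gain reduction.

A, by 23.85 dB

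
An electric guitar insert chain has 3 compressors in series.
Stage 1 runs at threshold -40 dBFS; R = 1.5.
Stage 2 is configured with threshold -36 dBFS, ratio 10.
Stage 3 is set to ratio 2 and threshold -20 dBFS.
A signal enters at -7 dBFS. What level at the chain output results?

-34.2 dBFS

Stage 1: -7 dBFS is 33 dB over -40 dBFS; at 1.5:1 that becomes 22 dB over, giving -18 dBFS.
Stage 2: -18 dBFS is 18 dB over -36 dBFS; at 10:1 that becomes 1.8 dB over, giving -34.2 dBFS.
Stage 3: -34.2 dBFS is at or below the -20 dBFS threshold — no compression; output -34.2 dBFS.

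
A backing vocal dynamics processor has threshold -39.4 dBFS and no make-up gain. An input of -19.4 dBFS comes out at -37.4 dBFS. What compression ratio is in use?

10:1

Input overshoot = -19.4 − (-39.4) = 20 dB; output overshoot = -37.4 − (-39.4) = 2 dB.
Ratio = 20 / 2 = 10.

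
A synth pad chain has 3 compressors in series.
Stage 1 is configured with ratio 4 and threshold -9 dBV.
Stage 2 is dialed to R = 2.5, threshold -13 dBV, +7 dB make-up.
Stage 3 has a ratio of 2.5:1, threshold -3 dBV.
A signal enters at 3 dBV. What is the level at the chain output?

Stage 1: 12 dB above -9 dBV, reduced 4:1 to 3 dB above → -6 dBV.
Stage 2: overshoot 7 dB → 7/2.5 = 2.8 dB → -10.2 dBV; +7 dB make-up → -3.2 dBV.
Stage 3: -3.2 dBV ≤ -3 dBV, so stage 3 doesn't engage; output -3.2 dBV.

-3.2 dBV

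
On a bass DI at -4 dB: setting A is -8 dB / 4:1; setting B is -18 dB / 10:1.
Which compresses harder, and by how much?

A: GR = 4 − 4/4 = 3 dB.
B: GR = 14 − 14/10 = 12.6 dB.
B applies 9.6 dB more gain reduction.

B, by 9.6 dB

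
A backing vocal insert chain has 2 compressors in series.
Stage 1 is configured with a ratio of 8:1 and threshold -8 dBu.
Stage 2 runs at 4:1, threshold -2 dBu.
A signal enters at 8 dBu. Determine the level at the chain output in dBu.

Stage 1: 16 dB above -8 dBu, reduced 8:1 to 2 dB above → -6 dBu.
Stage 2: -6 dBu is at or below the -2 dBu threshold — no compression; output -6 dBu.

-6 dBu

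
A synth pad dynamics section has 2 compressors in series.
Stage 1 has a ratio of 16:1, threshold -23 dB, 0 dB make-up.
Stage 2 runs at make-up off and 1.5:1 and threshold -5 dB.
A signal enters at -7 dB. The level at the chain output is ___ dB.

Stage 1: 16 dB above -23 dB, reduced 16:1 to 1 dB above → -22 dB.
Stage 2: -22 dB is at or below the -5 dB threshold — no compression; output -22 dB.

-22 dB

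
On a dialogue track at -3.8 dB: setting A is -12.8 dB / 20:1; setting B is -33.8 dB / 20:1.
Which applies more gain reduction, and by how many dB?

A: overshoot 9 dB → output overshoot 0.45 dB → GR 8.55 dB.
B: overshoot 30 dB → output overshoot 1.5 dB → GR 28.5 dB.
B applies 19.95 dB more gain reduction.

B, by 19.95 dB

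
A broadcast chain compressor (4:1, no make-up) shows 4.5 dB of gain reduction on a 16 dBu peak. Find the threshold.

Input is 6 dB above T (since output overshoot × R = input overshoot: (11.5 − T)·4 = 16 − T gives T = 10 dBu).
Check: 10 + (16 − 10)/4 = 10 + 1.5 = 11.5 dBu. ✓

10 dBu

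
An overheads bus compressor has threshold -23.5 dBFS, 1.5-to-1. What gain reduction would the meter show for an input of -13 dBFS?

3.5 dB

-13 dBFS exceeds the threshold by 10.5 dB.
A 1.5:1 ratio leaves 7 dB of that excess.
Gain reduction = 10.5 − 7 = 3.5 dB.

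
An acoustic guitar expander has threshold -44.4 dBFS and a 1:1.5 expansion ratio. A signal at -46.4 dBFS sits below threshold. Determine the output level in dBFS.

The input is 2 dB below the -44.4 dBFS threshold.
A 1:1.5 expander multiplies undershoot by 1.5: 2 × 1.5 = 3 dB below threshold.
Output = -44.4 − 3 = -47.4 dBFS.

-47.4 dBFS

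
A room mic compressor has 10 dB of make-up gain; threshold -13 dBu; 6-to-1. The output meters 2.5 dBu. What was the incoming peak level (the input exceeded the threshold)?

20 dBu

Stripping the +10 dB make-up gives -7.5 dBu at the gain stage.
Post-compression overshoot = -7.5 − (-13) = 5.5 dB.
Before 6:1 compression the overshoot was 5.5 × 6 = 33 dB, so input = -13 + 33 = 20 dBu.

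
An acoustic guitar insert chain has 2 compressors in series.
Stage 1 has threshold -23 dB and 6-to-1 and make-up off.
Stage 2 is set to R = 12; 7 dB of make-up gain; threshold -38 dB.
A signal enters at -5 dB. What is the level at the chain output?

-29.5 dB

Stage 1: overshoot 18 dB → 18/6 = 3 dB → -20 dB.
Stage 2: 18 dB above -38 dB, reduced 12:1 to 1.5 dB above → -36.5 dB; +7 dB make-up → -29.5 dB.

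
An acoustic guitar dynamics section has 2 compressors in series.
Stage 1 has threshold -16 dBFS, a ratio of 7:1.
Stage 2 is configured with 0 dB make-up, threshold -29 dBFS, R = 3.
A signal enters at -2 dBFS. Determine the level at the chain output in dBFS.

Stage 1: overshoot 14 dB → 14/7 = 2 dB → -14 dBFS.
Stage 2: 15 dB above -29 dBFS, reduced 3:1 to 5 dB above → -24 dBFS.

-24 dBFS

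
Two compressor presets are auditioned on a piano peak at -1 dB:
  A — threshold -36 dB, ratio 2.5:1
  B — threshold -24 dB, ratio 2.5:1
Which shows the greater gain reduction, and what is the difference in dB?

A: GR = 35 − 35/2.5 = 21 dB.
B: GR = 23 − 23/2.5 = 13.8 dB.
A applies 7.2 dB more gain reduction.

A, by 7.2 dB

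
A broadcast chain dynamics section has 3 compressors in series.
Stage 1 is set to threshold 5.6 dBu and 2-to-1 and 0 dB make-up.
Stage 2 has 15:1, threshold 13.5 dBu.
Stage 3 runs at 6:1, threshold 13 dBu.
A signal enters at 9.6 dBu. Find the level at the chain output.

Stage 1: 9.6 dBu is 4 dB over 5.6 dBu; at 2:1 that becomes 2 dB over, giving 7.6 dBu.
Stage 2: 7.6 dBu is at or below the 13.5 dBu threshold — no compression; output 7.6 dBu.
Stage 3: below threshold (7.6 ≤ 13); passes unchanged; output 7.6 dBu.

7.6 dBu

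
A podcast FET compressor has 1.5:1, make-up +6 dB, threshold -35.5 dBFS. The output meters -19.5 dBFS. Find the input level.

-20.5 dBFS

Stripping the +6 dB make-up gives -25.5 dBFS at the gain stage.
That's 10 dB above the -35.5 dBFS threshold.
Input overshoot = R × output overshoot = 15 dB → input = -35.5 + 15 = -20.5 dBFS.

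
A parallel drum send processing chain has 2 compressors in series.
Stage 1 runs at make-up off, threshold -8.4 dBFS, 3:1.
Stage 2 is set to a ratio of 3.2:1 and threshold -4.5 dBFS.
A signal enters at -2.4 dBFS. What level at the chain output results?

Stage 1: overshoot 6 dB → 6/3 = 2 dB → -6.4 dBFS.
Stage 2: below threshold (-6.4 ≤ -4.5); passes unchanged; output -6.4 dBFS.

-6.4 dBFS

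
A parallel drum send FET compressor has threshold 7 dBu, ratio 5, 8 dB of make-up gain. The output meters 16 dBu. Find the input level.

12 dBu

Stripping the +8 dB make-up gives 8 dBu at the gain stage.
Post-compression overshoot = 8 − 7 = 1 dB.
Before 5:1 compression the overshoot was 1 × 5 = 5 dB, so input = 7 + 5 = 12 dBu.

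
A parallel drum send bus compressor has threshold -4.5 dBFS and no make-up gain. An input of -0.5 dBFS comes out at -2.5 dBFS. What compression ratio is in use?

Input overshoot = -0.5 − (-4.5) = 4 dB; output overshoot = -2.5 − (-4.5) = 2 dB.
Ratio = 4 / 2 = 2.

2:1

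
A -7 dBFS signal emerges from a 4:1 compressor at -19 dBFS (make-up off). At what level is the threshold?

-23 dBFS

Gain reduction = -7 − (-19) = 12 dB; output overshoot = GR / (R − 1) = 12 / 3 = 4 dB.
Threshold = output − output overshoot = -19 − 4 = -23 dBFS.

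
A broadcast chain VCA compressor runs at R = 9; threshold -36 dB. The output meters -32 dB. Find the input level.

0 dB

Post-compression overshoot = -32 − (-36) = 4 dB.
Before 9:1 compression the overshoot was 4 × 9 = 36 dB, so input = -36 + 36 = 0 dB.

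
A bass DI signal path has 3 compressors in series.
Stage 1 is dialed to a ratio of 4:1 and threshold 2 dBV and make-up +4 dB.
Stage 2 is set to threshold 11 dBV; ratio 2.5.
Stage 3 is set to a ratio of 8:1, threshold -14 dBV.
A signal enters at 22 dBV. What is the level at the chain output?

-10.875 dBV

Stage 1: 22 dBV is 20 dB over 2 dBV; at 4:1 that becomes 5 dB over, giving 7 dBV; +4 dB make-up → 11 dBV.
Stage 2: 11 dBV ≤ 11 dBV, so stage 2 doesn't engage; output 11 dBV.
Stage 3: 11 dBV is 25 dB over -14 dBV; at 8:1 that becomes 3.125 dB over, giving -10.875 dBV.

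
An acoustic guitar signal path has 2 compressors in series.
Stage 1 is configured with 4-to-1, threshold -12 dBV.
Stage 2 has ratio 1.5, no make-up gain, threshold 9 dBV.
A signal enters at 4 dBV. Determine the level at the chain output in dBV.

-8 dBV

Stage 1: 16 dB above -12 dBV, reduced 4:1 to 4 dB above → -8 dBV.
Stage 2: -8 dBV is at or below the 9 dBV threshold — no compression; output -8 dBV.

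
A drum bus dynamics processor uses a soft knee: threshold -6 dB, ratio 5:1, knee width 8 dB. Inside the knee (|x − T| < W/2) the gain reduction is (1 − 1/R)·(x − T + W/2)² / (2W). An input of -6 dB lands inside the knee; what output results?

-6.8 dB

x − T + W/2 = -6 − (-6) + 4 = 4.
GR = (1 − 1/5) × 4² / 16 = 0.8 × 16 / 16 = 0.8 dB.
Output = -6 − 0.8 = -6.8 dB.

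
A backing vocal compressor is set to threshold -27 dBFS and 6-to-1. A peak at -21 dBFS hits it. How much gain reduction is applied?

5 dB

Overshoot = -21 − (-27) = 6 dB.
After 6:1 compression the overshoot becomes 6/6 = 1 dB.
Gain reduction = 6 − 1 = 5 dB.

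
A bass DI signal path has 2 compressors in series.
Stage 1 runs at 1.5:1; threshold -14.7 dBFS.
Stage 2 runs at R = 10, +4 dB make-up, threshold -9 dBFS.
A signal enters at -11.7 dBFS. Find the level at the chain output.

Stage 1: overshoot 3 dB → 3/1.5 = 2 dB → -12.7 dBFS.
Stage 2: -12.7 dBFS is at or below the -9 dBFS threshold — no compression; make-up brings it to -8.7 dBFS.

-8.7 dBFS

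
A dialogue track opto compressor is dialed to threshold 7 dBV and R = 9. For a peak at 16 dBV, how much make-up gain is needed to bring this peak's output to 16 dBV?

Without make-up, output = threshold + overshoot/9 = 7 + 1 = 8 dBV.
Gap to target: 8 dB.

8 dB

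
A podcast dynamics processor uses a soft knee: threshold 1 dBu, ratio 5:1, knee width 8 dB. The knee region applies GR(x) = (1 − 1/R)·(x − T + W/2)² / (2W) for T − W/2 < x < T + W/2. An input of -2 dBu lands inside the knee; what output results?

-2.05 dBu

x − T + W/2 = -2 − 1 + 4 = 1.
GR = (1 − 1/5) × 1² / 16 = 0.8 × 1 / 16 = 0.05 dB.
Output = -2 − 0.05 = -2.05 dBu.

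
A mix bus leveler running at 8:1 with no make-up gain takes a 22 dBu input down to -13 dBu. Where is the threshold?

Let T be the threshold. Output overshoot = (input overshoot)/R, so -13 − T = (22 − T)/8.
8·(-13 − T) = 22 − T → 7·T = -104 − 22 = -126.
T = -126/7 = -18 dBu.

-18 dBu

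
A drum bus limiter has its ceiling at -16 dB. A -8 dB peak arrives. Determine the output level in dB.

At ∞:1, everything above -16 dB is held at the ceiling.

-16 dB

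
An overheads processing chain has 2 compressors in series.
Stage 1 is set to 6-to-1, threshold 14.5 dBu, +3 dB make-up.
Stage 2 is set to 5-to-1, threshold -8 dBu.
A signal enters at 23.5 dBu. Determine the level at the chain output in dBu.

-2.6 dBu

Stage 1: 9 dB above 14.5 dBu, reduced 6:1 to 1.5 dB above → 16 dBu; +3 dB make-up → 19 dBu.
Stage 2: 19 dBu is 27 dB over -8 dBu; at 5:1 that becomes 5.4 dB over, giving -2.6 dBu.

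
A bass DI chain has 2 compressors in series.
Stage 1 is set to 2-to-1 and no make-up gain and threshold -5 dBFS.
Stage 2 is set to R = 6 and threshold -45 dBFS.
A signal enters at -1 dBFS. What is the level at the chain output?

-38 dBFS

Stage 1: overshoot 4 dB → 4/2 = 2 dB → -3 dBFS.
Stage 2: overshoot 42 dB → 42/6 = 7 dB → -38 dBFS.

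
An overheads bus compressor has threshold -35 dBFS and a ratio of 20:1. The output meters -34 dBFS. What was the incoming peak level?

Post-compression overshoot = -34 − (-35) = 1 dB.
Before 20:1 compression the overshoot was 1 × 20 = 20 dB, so input = -35 + 20 = -15 dBFS.

-15 dBFS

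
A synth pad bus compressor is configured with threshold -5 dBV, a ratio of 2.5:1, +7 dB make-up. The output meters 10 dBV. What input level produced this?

Before make-up, the level was 10 − 7 = 3 dBV.
Post-compression overshoot = 3 − (-5) = 8 dB.
Input overshoot = R × output overshoot = 20 dB → input = -5 + 20 = 15 dBV.

15 dBV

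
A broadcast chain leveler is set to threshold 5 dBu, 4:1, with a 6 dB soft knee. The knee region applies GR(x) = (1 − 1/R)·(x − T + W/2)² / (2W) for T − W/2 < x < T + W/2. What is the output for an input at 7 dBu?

x − T + W/2 = 7 − 5 + 3 = 5.
GR = (1 − 1/4) × 5² / 12 = 0.75 × 25 / 12 = 1.5625 dB.
Output = 7 − 1.5625 = 5.4375 dBu.

5.4375 dBu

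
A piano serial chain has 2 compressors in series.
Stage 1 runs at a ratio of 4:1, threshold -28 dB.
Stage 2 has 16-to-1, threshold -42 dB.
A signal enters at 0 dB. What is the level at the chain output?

Stage 1: overshoot 28 dB → 28/4 = 7 dB → -21 dB.
Stage 2: overshoot 21 dB → 21/16 = 1.3125 dB → -40.6875 dB.

-40.6875 dB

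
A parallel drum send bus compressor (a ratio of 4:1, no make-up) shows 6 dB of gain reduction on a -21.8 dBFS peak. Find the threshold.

-29.8 dBFS

Gain reduction = -21.8 − (-27.8) = 6 dB; output overshoot = GR / (R − 1) = 6 / 3 = 2 dB.
Threshold = output − output overshoot = -27.8 − 2 = -29.8 dBFS.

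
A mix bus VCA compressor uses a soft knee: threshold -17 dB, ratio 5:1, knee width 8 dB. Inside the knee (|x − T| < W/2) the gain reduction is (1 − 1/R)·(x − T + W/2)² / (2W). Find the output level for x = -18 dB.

-18.45 dB

x − T + W/2 = -18 − (-17) + 4 = 3.
GR = (1 − 1/5) × 3² / 16 = 0.8 × 9 / 16 = 0.45 dB.
Output = -18 − 0.45 = -18.45 dB.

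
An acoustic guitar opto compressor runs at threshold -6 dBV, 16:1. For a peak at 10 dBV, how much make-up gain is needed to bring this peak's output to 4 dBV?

9 dB

The peak compresses to -6 + 16/16 = -5 dBV.
To reach 4 dBV requires 4 − (-5) = 9 dB of make-up.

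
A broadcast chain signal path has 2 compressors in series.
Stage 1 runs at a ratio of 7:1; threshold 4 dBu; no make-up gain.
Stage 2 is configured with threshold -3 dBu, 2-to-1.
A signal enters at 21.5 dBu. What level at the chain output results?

Stage 1: 21.5 dBu is 17.5 dB over 4 dBu; at 7:1 that becomes 2.5 dB over, giving 6.5 dBu.
Stage 2: overshoot 9.5 dB → 9.5/2 = 4.75 dB → 1.75 dBu.

1.75 dBu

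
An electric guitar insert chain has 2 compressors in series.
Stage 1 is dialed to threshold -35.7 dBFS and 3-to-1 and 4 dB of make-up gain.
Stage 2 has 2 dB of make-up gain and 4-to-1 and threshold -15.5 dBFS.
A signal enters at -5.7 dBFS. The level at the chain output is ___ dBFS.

Stage 1: -5.7 dBFS is 30 dB over -35.7 dBFS; at 3:1 that becomes 10 dB over, giving -25.7 dBFS; +4 dB make-up → -21.7 dBFS.
Stage 2: -21.7 dBFS ≤ -15.5 dBFS, so stage 2 doesn't engage; make-up brings it to -19.7 dBFS.

-19.7 dBFS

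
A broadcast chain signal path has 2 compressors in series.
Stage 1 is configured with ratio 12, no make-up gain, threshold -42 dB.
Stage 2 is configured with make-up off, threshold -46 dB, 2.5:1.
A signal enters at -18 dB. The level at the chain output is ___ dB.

Stage 1: -18 dB is 24 dB over -42 dB; at 12:1 that becomes 2 dB over, giving -40 dB.
Stage 2: -40 dB is 6 dB over -46 dB; at 2.5:1 that becomes 2.4 dB over, giving -43.6 dB.

-43.6 dB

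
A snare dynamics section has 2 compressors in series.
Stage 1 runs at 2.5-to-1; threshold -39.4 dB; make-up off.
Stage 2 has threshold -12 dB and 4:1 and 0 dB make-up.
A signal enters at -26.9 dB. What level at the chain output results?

Stage 1: overshoot 12.5 dB → 12.5/2.5 = 5 dB → -34.4 dB.
Stage 2: below threshold (-34.4 ≤ -12); passes unchanged; output -34.4 dB.

-34.4 dB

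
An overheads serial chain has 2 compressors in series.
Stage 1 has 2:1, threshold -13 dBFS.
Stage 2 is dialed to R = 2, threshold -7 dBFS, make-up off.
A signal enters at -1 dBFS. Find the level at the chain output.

-7 dBFS

Stage 1: 12 dB above -13 dBFS, reduced 2:1 to 6 dB above → -7 dBFS.
Stage 2: -7 dBFS is at or below the -7 dBFS threshold — no compression; output -7 dBFS.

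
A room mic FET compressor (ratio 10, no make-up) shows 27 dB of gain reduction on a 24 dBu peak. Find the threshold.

-6 dBu

Input is 30 dB above T (since output overshoot × R = input overshoot: (-3 − T)·10 = 24 − T gives T = -6 dBu).
Check: -6 + (24 − (-6))/10 = -6 + 3 = -3 dBu. ✓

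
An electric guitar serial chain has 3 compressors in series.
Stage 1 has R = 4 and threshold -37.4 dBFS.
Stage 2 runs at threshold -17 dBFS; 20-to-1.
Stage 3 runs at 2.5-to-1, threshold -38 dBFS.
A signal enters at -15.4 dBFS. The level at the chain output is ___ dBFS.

Stage 1: 22 dB above -37.4 dBFS, reduced 4:1 to 5.5 dB above → -31.9 dBFS.
Stage 2: below threshold (-31.9 ≤ -17); passes unchanged; output -31.9 dBFS.
Stage 3: 6.1 dB above -38 dBFS, reduced 2.5:1 to 2.44 dB above → -35.56 dBFS.

-35.56 dBFS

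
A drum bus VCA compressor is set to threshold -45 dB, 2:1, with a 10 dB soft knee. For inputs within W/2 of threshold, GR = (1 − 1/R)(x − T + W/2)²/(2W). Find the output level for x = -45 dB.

-45.625 dB

x − T + W/2 = -45 − (-45) + 5 = 5.
GR = (1 − 1/2) × 5² / 20 = 0.5 × 25 / 20 = 0.625 dB.
Output = -45 − 0.625 = -45.625 dB.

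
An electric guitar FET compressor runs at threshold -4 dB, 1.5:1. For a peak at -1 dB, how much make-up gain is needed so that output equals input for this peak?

Overshoot 3 dB → 3/1.5 = 2 dB after compression, so the compressed level is -4 + 2 = -2 dB.
Make-up = target − compressed = -1 − (-2) = 1 dB.

1 dB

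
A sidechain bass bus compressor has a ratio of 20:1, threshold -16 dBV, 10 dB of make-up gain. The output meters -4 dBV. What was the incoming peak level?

Remove make-up: -4 − 10 = -14 dBV.
The compressed level sits -14 − (-16) = 2 dB over threshold.
Input overshoot = R × output overshoot = 40 dB → input = -16 + 40 = 24 dBV.

24 dBV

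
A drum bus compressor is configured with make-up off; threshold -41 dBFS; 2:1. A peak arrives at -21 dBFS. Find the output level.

The input is 20 dB above the -41 dBFS threshold.
2:1 compression reduces that to 20/2 = 10 dB over.
So the level is -41 + 10 = -31 dBFS.

-31 dBFS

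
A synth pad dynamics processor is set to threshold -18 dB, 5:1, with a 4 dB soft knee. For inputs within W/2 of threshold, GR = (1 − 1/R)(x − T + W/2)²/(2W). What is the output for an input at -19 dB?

-19.1 dB

x − T + W/2 = -19 − (-18) + 2 = 1.
GR = (1 − 1/5) × 1² / 8 = 0.8 × 1 / 8 = 0.1 dB.
Output = -19 − 0.1 = -19.1 dB.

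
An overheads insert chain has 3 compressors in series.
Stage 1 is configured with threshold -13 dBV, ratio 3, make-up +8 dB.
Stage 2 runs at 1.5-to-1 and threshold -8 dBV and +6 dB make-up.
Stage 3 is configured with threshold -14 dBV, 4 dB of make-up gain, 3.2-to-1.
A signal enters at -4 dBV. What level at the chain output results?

-5 dBV

Stage 1: 9 dB above -13 dBV, reduced 3:1 to 3 dB above → -10 dBV; +8 dB make-up → -2 dBV.
Stage 2: 6 dB above -8 dBV, reduced 1.5:1 to 4 dB above → -4 dBV; +6 dB make-up → 2 dBV.
Stage 3: 16 dB above -14 dBV, reduced 3.2:1 to 5 dB above → -9 dBV; +4 dB make-up → -5 dBV.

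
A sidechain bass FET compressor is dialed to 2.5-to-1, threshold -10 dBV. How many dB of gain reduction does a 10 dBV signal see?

Overshoot = 10 − (-10) = 20 dB.
After 2.5:1 compression the overshoot becomes 20/2.5 = 8 dB.
So the signal is attenuated by 20 − 8 = 12 dB.

12 dB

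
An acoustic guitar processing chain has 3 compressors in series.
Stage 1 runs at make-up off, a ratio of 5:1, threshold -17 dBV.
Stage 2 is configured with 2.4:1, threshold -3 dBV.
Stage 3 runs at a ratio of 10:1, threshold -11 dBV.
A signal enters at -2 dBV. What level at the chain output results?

-14 dBV

Stage 1: 15 dB above -17 dBV, reduced 5:1 to 3 dB above → -14 dBV.
Stage 2: below threshold (-14 ≤ -3); passes unchanged; output -14 dBV.
Stage 3: -14 dBV is at or below the -11 dBV threshold — no compression; output -14 dBV.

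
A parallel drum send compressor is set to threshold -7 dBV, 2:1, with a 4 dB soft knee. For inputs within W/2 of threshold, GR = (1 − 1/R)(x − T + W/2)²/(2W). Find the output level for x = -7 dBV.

-7.25 dBV

x − T + W/2 = -7 − (-7) + 2 = 2.
GR = (1 − 1/2) × 2² / 8 = 0.5 × 4 / 8 = 0.25 dB.
Output = -7 − 0.25 = -7.25 dBV.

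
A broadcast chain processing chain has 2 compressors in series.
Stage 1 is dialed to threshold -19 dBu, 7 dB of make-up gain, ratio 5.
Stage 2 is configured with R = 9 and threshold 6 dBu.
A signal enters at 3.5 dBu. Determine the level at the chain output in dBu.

Stage 1: overshoot 22.5 dB → 22.5/5 = 4.5 dB → -14.5 dBu; +7 dB make-up → -7.5 dBu.
Stage 2: below threshold (-7.5 ≤ 6); passes unchanged; output -7.5 dBu.

-7.5 dBu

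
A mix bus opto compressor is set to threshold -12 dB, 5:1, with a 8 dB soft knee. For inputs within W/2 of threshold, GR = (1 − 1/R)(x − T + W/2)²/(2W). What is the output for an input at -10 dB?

-11.8 dB

x − T + W/2 = -10 − (-12) + 4 = 6.
GR = (1 − 1/5) × 6² / 16 = 0.8 × 36 / 16 = 1.8 dB.
Output = -10 − 1.8 = -11.8 dB.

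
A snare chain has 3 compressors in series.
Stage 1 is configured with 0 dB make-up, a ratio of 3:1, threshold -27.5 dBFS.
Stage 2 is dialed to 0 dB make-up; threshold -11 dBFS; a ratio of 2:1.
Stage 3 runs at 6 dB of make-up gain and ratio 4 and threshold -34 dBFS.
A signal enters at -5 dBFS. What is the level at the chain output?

Stage 1: -5 dBFS is 22.5 dB over -27.5 dBFS; at 3:1 that becomes 7.5 dB over, giving -20 dBFS.
Stage 2: below threshold (-20 ≤ -11); passes unchanged; output -20 dBFS.
Stage 3: 14 dB above -34 dBFS, reduced 4:1 to 3.5 dB above → -30.5 dBFS; +6 dB make-up → -24.5 dBFS.

-24.5 dBFS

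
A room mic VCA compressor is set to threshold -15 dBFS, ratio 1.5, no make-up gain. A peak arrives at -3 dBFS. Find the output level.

Overshoot: -3 − (-15) = 12 dB.
The 12 dB excess becomes 8 dB after 1.5:1 reduction.
That puts the output at -7 dBFS.

-7 dBFS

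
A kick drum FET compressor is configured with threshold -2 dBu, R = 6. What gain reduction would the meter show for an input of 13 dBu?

12.5 dB

The signal is 15 dB above threshold.
After 6:1 compression the overshoot becomes 15/6 = 2.5 dB.
So the signal is attenuated by 15 − 2.5 = 12.5 dB.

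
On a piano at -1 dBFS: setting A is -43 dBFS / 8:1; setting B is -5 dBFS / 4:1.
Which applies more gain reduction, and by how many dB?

A: overshoot 42 dB → output overshoot 5.25 dB → GR 36.75 dB.
B: overshoot 4 dB → output overshoot 1 dB → GR 3 dB.
A reduces 33.75 dB more.

A, by 33.75 dB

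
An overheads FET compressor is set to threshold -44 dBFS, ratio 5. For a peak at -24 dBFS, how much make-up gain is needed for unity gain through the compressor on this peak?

16 dB

The peak compresses to -44 + 20/5 = -40 dBFS.
To reach -24 dBFS requires -24 − (-40) = 16 dB of make-up.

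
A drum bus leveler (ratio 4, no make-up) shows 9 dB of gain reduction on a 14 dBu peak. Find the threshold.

Input is 12 dB above T (since output overshoot × R = input overshoot: (5 − T)·4 = 14 − T gives T = 2 dBu).
Check: 2 + (14 − 2)/4 = 2 + 3 = 5 dBu. ✓

2 dBu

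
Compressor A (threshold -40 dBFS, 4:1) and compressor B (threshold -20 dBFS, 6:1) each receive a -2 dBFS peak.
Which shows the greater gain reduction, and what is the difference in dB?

A, by 13.5 dB

A: GR = 38 − 38/4 = 28.5 dB.
B: GR = 18 − 18/6 = 15 dB.
A applies 13.5 dB more gain reduction.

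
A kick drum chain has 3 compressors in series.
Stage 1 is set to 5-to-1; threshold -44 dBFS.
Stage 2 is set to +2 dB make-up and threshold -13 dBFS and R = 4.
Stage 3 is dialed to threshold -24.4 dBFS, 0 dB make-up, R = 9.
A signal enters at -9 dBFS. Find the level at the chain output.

-35 dBFS

Stage 1: 35 dB above -44 dBFS, reduced 5:1 to 7 dB above → -37 dBFS.
Stage 2: -37 dBFS ≤ -13 dBFS, so stage 2 doesn't engage; make-up brings it to -35 dBFS.
Stage 3: -35 dBFS ≤ -24.4 dBFS, so stage 3 doesn't engage; output -35 dBFS.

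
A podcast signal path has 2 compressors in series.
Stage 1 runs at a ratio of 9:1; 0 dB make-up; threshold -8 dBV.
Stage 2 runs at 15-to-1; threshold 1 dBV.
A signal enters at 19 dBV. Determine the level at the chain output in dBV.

Stage 1: overshoot 27 dB → 27/9 = 3 dB → -5 dBV.
Stage 2: -5 dBV is at or below the 1 dBV threshold — no compression; output -5 dBV.

-5 dBV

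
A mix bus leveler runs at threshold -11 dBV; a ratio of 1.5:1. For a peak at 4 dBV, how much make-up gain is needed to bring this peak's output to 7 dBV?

Without make-up, output = threshold + overshoot/1.5 = -11 + 10 = -1 dBV.
Gap to target: 8 dB.

8 dB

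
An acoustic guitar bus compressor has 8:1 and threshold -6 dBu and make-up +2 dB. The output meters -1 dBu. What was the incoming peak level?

18 dBu

Before make-up, the level was -1 − 2 = -3 dBu.
That's 3 dB above the -6 dBu threshold.
Input overshoot = R × output overshoot = 24 dB → input = -6 + 24 = 18 dBu.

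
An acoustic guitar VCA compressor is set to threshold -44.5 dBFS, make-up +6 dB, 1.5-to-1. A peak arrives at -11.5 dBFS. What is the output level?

Overshoot: -11.5 − (-44.5) = 33 dB.
The 33 dB excess becomes 22 dB after 1.5:1 reduction.
That puts the output at -22.5 dBFS; make-up adds 6 dB, giving -16.5 dBFS.

-16.5 dBFS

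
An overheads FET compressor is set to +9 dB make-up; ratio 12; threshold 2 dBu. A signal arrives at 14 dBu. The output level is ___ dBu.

12 dBu

The input is 12 dB above the 2 dBu threshold.
At 12:1 the overshoot is divided by 12, leaving 1 dB above threshold.
Output = 2 + 1 = 3 dBu; make-up adds 9 dB, giving 12 dBu.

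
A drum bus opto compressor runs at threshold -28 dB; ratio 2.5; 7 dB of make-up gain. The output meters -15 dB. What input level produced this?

Before make-up, the level was -15 − 7 = -22 dB.
Post-compression overshoot = -22 − (-28) = 6 dB.
Undo the ratio: input overshoot = 6 × 2.5 = 15 dB, giving input = -13 dB.

-13 dB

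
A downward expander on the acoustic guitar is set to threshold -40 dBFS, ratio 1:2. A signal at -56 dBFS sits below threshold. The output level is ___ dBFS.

-72 dBFS

The input is 16 dB below the -40 dBFS threshold.
A 1:2 expander multiplies undershoot by 2: 16 × 2 = 32 dB below threshold.
Output = -40 − 32 = -72 dBFS.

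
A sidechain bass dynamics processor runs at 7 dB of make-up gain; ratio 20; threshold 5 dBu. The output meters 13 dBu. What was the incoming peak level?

Remove make-up: 13 − 7 = 6 dBu.
That's 1 dB above the 5 dBu threshold.
Before 20:1 compression the overshoot was 1 × 20 = 20 dB, so input = 5 + 20 = 25 dBu.

25 dBu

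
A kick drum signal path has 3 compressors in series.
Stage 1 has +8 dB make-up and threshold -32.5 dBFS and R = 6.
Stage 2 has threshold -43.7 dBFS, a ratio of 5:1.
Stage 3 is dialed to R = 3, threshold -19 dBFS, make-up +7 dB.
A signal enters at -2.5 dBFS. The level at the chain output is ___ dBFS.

-31.86 dBFS

Stage 1: -2.5 dBFS is 30 dB over -32.5 dBFS; at 6:1 that becomes 5 dB over, giving -27.5 dBFS; +8 dB make-up → -19.5 dBFS.
Stage 2: -19.5 dBFS is 24.2 dB over -43.7 dBFS; at 5:1 that becomes 4.84 dB over, giving -38.86 dBFS.
Stage 3: -38.86 dBFS is at or below the -19 dBFS threshold — no compression; make-up brings it to -31.86 dBFS.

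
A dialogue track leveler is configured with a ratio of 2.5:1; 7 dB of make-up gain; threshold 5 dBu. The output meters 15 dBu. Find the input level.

Before make-up, the level was 15 − 7 = 8 dBu.
Post-compression overshoot = 8 − 5 = 3 dB.
Input overshoot = R × output overshoot = 7.5 dB → input = 5 + 7.5 = 12.5 dBu.

12.5 dBu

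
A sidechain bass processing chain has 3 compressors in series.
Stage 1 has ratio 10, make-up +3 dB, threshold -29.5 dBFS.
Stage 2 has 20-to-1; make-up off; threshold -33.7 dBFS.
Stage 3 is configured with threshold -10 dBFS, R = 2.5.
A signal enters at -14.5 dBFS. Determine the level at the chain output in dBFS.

Stage 1: 15 dB above -29.5 dBFS, reduced 10:1 to 1.5 dB above → -28 dBFS; +3 dB make-up → -25 dBFS.
Stage 2: overshoot 8.7 dB → 8.7/20 = 0.435 dB → -33.265 dBFS.
Stage 3: -33.265 dBFS is at or below the -10 dBFS threshold — no compression; output -33.265 dBFS.

-33.265 dBFS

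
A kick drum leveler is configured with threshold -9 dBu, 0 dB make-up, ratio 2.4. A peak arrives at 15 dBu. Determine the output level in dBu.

1 dBu

The input is 24 dB above the -9 dBu threshold.
The 24 dB excess becomes 10 dB after 2.4:1 reduction.
That puts the output at 1 dBu.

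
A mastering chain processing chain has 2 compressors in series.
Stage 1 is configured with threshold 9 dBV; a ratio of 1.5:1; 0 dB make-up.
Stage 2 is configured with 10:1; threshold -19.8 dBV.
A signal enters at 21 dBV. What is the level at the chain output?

-16.12 dBV

Stage 1: overshoot 12 dB → 12/1.5 = 8 dB → 17 dBV.
Stage 2: 36.8 dB above -19.8 dBV, reduced 10:1 to 3.68 dB above → -16.12 dBV.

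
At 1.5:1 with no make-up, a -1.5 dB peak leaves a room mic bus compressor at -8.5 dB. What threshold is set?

Input is 21 dB above T (since output overshoot × R = input overshoot: (-8.5 − T)·1.5 = -1.5 − T gives T = -22.5 dB).
Check: -22.5 + (-1.5 − (-22.5))/1.5 = -22.5 + 14 = -8.5 dB. ✓

-22.5 dB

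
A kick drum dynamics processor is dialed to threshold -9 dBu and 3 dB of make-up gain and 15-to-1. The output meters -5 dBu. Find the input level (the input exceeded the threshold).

Before make-up, the level was -5 − 3 = -8 dBu.
That's 1 dB above the -9 dBu threshold.
Input overshoot = R × output overshoot = 15 dB → input = -9 + 15 = 6 dBu.

6 dBu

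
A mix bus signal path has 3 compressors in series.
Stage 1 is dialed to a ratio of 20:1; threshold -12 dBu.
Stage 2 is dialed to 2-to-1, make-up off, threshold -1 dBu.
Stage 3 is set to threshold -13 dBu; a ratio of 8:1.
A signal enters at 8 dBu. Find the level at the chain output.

Stage 1: 8 dBu is 20 dB over -12 dBu; at 20:1 that becomes 1 dB over, giving -11 dBu.
Stage 2: -11 dBu ≤ -1 dBu, so stage 2 doesn't engage; output -11 dBu.
Stage 3: -11 dBu is 2 dB over -13 dBu; at 8:1 that becomes 0.25 dB over, giving -12.75 dBu.

-12.75 dBu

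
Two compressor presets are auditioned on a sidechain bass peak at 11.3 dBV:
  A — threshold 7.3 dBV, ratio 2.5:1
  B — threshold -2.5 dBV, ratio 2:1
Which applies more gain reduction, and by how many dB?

A: GR = 4 − 4/2.5 = 2.4 dB.
B: GR = 13.8 − 13.8/2 = 6.9 dB.
B reduces 4.5 dB more.

B, by 4.5 dB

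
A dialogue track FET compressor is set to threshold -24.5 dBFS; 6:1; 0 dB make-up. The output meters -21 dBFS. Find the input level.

Post-compression overshoot = -21 − (-24.5) = 3.5 dB.
Before 6:1 compression the overshoot was 3.5 × 6 = 21 dB, so input = -24.5 + 21 = -3.5 dBFS.

-3.5 dBFS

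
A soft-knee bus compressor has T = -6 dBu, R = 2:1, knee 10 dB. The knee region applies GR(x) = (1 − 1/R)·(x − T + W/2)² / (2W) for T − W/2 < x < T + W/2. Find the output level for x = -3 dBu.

-4.6 dBu

x − T + W/2 = -3 − (-6) + 5 = 8.
GR = (1 − 1/2) × 8² / 20 = 0.5 × 64 / 20 = 1.6 dB.
Output = -3 − 1.6 = -4.6 dBu.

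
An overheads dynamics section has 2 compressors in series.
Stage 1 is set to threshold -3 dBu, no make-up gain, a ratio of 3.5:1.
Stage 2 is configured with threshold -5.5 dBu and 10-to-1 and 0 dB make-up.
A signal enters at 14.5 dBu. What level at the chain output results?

-4.75 dBu

Stage 1: 14.5 dBu is 17.5 dB over -3 dBu; at 3.5:1 that becomes 5 dB over, giving 2 dBu.
Stage 2: 2 dBu is 7.5 dB over -5.5 dBu; at 10:1 that becomes 0.75 dB over, giving -4.75 dBu.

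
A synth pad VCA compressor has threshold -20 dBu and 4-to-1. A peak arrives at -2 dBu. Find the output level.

-15.5 dBu

The input is 18 dB above the -20 dBu threshold.
The 18 dB excess becomes 4.5 dB after 4:1 reduction.
That puts the output at -15.5 dBu.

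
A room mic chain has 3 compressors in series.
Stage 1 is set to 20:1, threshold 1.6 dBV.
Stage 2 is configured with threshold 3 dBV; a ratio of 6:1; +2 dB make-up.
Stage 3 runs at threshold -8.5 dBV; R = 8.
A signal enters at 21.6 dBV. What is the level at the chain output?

Stage 1: overshoot 20 dB → 20/20 = 1 dB → 2.6 dBV.
Stage 2: 2.6 dBV is at or below the 3 dBV threshold — no compression; make-up brings it to 4.6 dBV.
Stage 3: overshoot 13.1 dB → 13.1/8 = 1.6375 dB → -6.8625 dBV.

-6.8625 dBV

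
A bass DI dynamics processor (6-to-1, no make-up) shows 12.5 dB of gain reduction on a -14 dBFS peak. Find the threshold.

Input is 15 dB above T (since output overshoot × R = input overshoot: (-26.5 − T)·6 = -14 − T gives T = -29 dBFS).
Check: -29 + (-14 − (-29))/6 = -29 + 2.5 = -26.5 dBFS. ✓

-29 dBFS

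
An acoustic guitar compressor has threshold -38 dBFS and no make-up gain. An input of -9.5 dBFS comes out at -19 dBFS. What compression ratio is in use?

1.5:1

Input overshoot = -9.5 − (-38) = 28.5 dB; output overshoot = -19 − (-38) = 19 dB.
Ratio = 28.5 / 19 = 1.5.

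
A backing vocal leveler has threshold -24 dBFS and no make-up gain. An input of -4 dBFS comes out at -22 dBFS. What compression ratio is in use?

Input overshoot = -4 − (-24) = 20 dB; output overshoot = -22 − (-24) = 2 dB.
Ratio = 20 / 2 = 10.

10:1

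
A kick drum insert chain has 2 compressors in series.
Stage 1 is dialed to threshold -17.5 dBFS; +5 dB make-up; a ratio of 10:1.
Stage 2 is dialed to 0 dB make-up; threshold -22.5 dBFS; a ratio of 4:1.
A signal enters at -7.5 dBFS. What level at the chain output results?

Stage 1: 10 dB above -17.5 dBFS, reduced 10:1 to 1 dB above → -16.5 dBFS; +5 dB make-up → -11.5 dBFS.
Stage 2: 11 dB above -22.5 dBFS, reduced 4:1 to 2.75 dB above → -19.75 dBFS.

-19.75 dBFS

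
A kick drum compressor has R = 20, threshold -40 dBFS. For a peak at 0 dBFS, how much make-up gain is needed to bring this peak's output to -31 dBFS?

The peak compresses to -40 + 40/20 = -38 dBFS.
To reach -31 dBFS requires -31 − (-38) = 7 dB of make-up.

7 dB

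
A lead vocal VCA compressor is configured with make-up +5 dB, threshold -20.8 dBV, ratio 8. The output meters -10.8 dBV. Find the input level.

Before make-up, the level was -10.8 − 5 = -15.8 dBV.
Post-compression overshoot = -15.8 − (-20.8) = 5 dB.
Before 8:1 compression the overshoot was 5 × 8 = 40 dB, so input = -20.8 + 40 = 19.2 dBV.

19.2 dBV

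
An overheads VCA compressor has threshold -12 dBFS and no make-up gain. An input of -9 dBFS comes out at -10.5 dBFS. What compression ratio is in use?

2:1

Input overshoot = -9 − (-12) = 3 dB; output overshoot = -10.5 − (-12) = 1.5 dB.
Ratio = 3 / 1.5 = 2.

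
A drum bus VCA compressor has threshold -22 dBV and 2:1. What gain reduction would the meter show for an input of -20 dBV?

-20 dBV exceeds the threshold by 2 dB.
After 2:1 compression the overshoot becomes 2/2 = 1 dB.
Gain reduction = 2 − 1 = 1 dB.

1 dB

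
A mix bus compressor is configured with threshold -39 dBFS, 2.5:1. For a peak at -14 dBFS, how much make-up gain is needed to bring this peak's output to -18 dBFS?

Without make-up, output = threshold + overshoot/2.5 = -39 + 10 = -29 dBFS.
Gap to target: 11 dB.

11 dB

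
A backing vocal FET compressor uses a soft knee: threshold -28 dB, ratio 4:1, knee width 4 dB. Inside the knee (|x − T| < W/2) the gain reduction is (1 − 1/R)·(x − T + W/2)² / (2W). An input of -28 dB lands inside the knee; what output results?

-28.375 dB

x − T + W/2 = -28 − (-28) + 2 = 2.
GR = (1 − 1/4) × 2² / 8 = 0.75 × 4 / 8 = 0.375 dB.
Output = -28 − 0.375 = -28.375 dB.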